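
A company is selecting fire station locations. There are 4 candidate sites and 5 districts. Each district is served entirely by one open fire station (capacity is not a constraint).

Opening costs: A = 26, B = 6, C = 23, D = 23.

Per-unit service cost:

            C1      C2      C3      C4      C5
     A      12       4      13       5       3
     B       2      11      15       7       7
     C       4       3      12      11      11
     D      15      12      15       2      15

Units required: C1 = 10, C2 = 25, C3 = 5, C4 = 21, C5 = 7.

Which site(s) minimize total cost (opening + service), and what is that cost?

Open A, B, C and D; minimum total cost 296.

For any fixed open set, each district goes to its cheapest open site; total = fixed + service.
{A, B, C, D}: C1→B 2·10=20, C2→C 3·25=75, C3→C 12·5=60, C4→D 2·21=42, C5→A 3·7=21. Service 218; fixed 78; total 296.
{B, C, D}: C1→B 2·10=20, C2→C 3·25=75, C3→C 12·5=60, C4→D 2·21=42, C5→B 7·7=49. Service 246; fixed 52; total 298.
{A, B, D}: service 248 + fixed 55 = 303
{B}: service 566 + fixed 6 = 572
No other subset beats 296.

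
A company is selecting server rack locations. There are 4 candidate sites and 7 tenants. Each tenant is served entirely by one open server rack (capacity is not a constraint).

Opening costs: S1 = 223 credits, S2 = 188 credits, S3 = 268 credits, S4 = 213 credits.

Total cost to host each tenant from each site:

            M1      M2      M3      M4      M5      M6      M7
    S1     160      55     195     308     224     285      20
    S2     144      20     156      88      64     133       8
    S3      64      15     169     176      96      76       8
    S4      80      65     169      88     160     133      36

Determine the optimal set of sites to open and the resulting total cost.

For any fixed open set, each tenant goes to its cheapest open site; total = fixed + service.
{S2}: M1→S2 144, M2→S2 20, M3→S2 156, M4→S2 88, M5→S2 64, M6→S2 133, M7→S2 8. Service 613; fixed 188; total 801.
{S3}: service 604 + fixed 268 = 872
{S2, S3}: service 471 + fixed 456 = 927
{S1, S2, S3, S4}: service 471 + fixed 892 = 1363
No other subset beats 801.

Open S2 only; minimum total cost 801.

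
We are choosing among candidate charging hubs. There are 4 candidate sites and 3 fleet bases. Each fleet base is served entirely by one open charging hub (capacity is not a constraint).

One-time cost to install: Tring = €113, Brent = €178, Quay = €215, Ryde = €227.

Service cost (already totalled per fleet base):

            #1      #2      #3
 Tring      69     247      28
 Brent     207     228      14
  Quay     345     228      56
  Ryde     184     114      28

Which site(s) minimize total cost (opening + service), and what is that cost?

For any fixed open set, each fleet base goes to its cheapest open site; total = fixed + service.
{Tring}: #1→Tring 69, #2→Tring 247, #3→Tring 28. Service 344; fixed 113; total 457.
{Tring, Ryde}: service 211 + fixed 340 = 551
{Ryde}: #1→Ryde 184, #2→Ryde 114, #3→Ryde 28. Service 326; fixed 227; total 553.
{Tring, Brent, Quay, Ryde}: #1→Tring 69, #2→Ryde 114, #3→Brent 14. Service 197; fixed 733; total 930.
No other subset beats 457.

Open Tring only; minimum total cost 457.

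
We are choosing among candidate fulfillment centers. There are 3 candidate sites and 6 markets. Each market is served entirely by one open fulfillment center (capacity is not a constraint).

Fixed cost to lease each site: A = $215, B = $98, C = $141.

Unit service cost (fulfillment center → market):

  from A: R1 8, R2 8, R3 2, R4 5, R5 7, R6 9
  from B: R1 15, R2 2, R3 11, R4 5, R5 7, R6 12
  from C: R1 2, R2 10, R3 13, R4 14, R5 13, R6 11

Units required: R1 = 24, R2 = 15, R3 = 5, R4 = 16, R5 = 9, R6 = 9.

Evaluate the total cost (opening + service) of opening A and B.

Total cost: 769

Each market is assigned to its cheapest site among the open ones.
{A, B}: R1→A 8·24=192, R2→B 2·15=30, R3→A 2·5=10, R4→A 5·16=80, R5→A 7·9=63, R6→A 9·9=81. Service 456; fixed 313; total 769.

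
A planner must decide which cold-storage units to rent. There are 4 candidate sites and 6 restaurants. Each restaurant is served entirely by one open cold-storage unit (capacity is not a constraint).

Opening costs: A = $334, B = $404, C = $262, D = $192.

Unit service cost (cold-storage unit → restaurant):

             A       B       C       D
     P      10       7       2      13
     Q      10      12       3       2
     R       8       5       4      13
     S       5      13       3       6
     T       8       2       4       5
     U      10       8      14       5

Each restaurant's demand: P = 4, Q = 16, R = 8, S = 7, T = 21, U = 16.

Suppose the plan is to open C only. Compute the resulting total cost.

Total cost: 679

Each restaurant is assigned to its cheapest site among the open ones.
{C}: P→C 2·4=8, Q→C 3·16=48, R→C 4·8=32, S→C 3·7=21, T→C 4·21=84, U→C 14·16=224. Service 417; fixed 262; total 679.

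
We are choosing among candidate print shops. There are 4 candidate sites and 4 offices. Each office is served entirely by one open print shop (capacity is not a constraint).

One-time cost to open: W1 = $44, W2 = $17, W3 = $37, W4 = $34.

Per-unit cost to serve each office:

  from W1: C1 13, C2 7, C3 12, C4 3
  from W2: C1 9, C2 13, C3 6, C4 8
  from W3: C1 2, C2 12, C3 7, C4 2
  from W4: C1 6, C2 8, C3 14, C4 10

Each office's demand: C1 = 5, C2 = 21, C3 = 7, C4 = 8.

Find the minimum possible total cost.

Minimum total cost: 303

For any fixed open set, each office goes to its cheapest open site; total = fixed + service.
{W1, W3}: C1→W3 2·5=10, C2→W1 7·21=147, C3→W3 7·7=49, C4→W3 2·8=16. Service 222; fixed 81; total 303.
{W1, W2, W3}: C1→W3 2·5=10, C2→W1 7·21=147, C3→W2 6·7=42, C4→W3 2·8=16. Service 215; fixed 98; total 313.
{W3, W4}: service 243 + fixed 71 = 314
{W1, W2, W3, W4}: service 215 + fixed 132 = 347
No other subset beats 303.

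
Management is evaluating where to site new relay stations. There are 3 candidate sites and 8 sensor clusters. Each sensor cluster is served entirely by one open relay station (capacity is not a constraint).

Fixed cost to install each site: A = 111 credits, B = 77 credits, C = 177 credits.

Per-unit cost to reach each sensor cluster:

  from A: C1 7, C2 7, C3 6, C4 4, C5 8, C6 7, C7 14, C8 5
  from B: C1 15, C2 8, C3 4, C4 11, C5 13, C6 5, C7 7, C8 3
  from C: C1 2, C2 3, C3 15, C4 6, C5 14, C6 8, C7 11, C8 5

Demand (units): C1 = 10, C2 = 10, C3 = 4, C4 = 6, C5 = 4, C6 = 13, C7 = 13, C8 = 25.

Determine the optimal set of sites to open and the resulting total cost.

For any fixed open set, each sensor cluster goes to its cheapest open site; total = fixed + service.
{A, B}: C1→A 7·10=70, C2→A 7·10=70, C3→B 4·4=16, C4→A 4·6=24, C5→A 8·4=32, C6→B 5·13=65, C7→B 7·13=91, C8→B 3·25=75. Service 443; fixed 188; total 631.
{B, C}: service 385 + fixed 254 = 639
{B}: service 595 + fixed 77 = 672
{A, B, C}: service 353 + fixed 365 = 718
No other subset beats 631.

Open A and B; minimum total cost 631.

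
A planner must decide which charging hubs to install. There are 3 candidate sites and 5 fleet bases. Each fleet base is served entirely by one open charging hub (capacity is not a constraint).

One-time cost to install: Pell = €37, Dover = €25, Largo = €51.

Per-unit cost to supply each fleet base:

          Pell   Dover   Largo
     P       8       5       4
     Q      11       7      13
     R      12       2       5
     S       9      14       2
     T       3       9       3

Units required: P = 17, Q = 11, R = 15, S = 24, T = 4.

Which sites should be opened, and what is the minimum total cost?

Open Dover and Largo; minimum total cost 311.

For any fixed open set, each fleet base goes to its cheapest open site; total = fixed + service.
{Dover, Largo}: P→Largo 4·17=68, Q→Dover 7·11=77, R→Dover 2·15=30, S→Largo 2·24=48, T→Largo 3·4=12. Service 235; fixed 76; total 311.
{Pell, Dover, Largo}: P→Largo 4·17=68, Q→Dover 7·11=77, R→Dover 2·15=30, S→Largo 2·24=48, T→Pell 3·4=12. Service 235; fixed 113; total 348.
{Largo}: service 346 + fixed 51 = 397
{Dover}: P→Dover 5·17=85, Q→Dover 7·11=77, R→Dover 2·15=30, S→Dover 14·24=336, T→Dover 9·4=36. Service 564; fixed 25; total 589.
No other subset beats 311.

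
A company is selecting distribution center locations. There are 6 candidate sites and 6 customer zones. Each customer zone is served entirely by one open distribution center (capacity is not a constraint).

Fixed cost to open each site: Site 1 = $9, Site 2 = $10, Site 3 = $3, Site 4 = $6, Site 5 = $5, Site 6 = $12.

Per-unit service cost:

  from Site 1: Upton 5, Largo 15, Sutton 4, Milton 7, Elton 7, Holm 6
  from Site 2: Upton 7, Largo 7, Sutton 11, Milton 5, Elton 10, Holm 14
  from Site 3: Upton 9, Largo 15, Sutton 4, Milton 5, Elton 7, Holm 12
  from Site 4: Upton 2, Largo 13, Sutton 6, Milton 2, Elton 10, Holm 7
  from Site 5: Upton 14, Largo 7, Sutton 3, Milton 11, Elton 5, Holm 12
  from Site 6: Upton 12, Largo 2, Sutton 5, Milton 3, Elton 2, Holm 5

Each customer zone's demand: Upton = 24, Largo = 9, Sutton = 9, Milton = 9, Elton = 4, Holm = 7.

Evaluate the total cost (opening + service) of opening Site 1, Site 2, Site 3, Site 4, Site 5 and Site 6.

Total cost: 199

Each customer zone is assigned to its cheapest site among the open ones.
{Site 1, Site 2, Site 3, Site 4, Site 5, Site 6}: Upton→Site 4 2·24=48, Largo→Site 6 2·9=18, Sutton→Site 5 3·9=27, Milton→Site 4 2·9=18, Elton→Site 6 2·4=8, Holm→Site 6 5·7=35. Service 154; fixed 45; total 199.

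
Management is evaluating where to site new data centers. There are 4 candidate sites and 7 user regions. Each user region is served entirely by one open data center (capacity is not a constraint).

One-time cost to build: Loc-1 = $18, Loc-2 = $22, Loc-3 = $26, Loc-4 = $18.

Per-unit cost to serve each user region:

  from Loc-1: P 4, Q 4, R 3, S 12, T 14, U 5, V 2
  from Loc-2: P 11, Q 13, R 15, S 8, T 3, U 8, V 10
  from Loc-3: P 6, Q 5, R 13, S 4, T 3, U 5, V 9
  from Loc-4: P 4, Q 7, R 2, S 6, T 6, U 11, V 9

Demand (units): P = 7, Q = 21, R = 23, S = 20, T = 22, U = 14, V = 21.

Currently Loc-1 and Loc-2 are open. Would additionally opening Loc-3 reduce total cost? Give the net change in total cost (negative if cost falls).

Yes — net change −54 (cost falls by 54).

Current service cost with {Loc-1, Loc-2}: 519.
Adding Loc-3: each user region re-picks its cheapest; new service cost 439, saving 80.
Extra fixed cost: 26. Net change = 26 − 80 = -54.
(Totals: 559 → 505.)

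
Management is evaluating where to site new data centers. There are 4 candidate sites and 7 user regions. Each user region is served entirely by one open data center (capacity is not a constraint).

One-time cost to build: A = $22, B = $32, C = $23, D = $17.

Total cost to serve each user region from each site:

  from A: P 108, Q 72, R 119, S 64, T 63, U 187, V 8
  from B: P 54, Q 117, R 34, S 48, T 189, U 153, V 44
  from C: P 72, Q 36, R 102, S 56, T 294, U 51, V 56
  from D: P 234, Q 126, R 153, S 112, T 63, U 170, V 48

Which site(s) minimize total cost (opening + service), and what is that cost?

For any fixed open set, each user region goes to its cheapest open site; total = fixed + service.
{A, B, C}: P→B 54, Q→C 36, R→B 34, S→B 48, T→A 63, U→C 51, V→A 8. Service 294; fixed 77; total 371.
{A, B, C, D}: P→B 54, Q→C 36, R→B 34, S→B 48, T→A 63, U→C 51, V→A 8. Service 294; fixed 94; total 388.
{B, C, D}: service 330 + fixed 72 = 402
{D}: P→D 234, Q→D 126, R→D 153, S→D 112, T→D 63, U→D 170, V→D 48. Service 906; fixed 17; total 923.
No other subset beats 371.

Open A, B and C; minimum total cost 371.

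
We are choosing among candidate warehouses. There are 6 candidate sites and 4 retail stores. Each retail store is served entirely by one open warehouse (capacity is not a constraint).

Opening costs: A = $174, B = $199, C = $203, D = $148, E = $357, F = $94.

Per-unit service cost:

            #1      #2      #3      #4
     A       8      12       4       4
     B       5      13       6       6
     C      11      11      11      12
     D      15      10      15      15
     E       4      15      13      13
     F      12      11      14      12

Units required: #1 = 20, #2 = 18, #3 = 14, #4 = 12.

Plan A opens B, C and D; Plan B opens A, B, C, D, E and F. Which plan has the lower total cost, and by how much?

Plan A: {B, C, D}: #1→B 5·20=100, #2→D 10·18=180, #3→B 6·14=84, #4→B 6·12=72. Service 436; fixed 550; total 986.
Plan B: {A, B, C, D, E, F}: #1→E 4·20=80, #2→D 10·18=180, #3→A 4·14=56, #4→A 4·12=48. Service 364; fixed 1175; total 1539.
Difference: |986 − 1539| = 553.

Plan A is cheaper by 553.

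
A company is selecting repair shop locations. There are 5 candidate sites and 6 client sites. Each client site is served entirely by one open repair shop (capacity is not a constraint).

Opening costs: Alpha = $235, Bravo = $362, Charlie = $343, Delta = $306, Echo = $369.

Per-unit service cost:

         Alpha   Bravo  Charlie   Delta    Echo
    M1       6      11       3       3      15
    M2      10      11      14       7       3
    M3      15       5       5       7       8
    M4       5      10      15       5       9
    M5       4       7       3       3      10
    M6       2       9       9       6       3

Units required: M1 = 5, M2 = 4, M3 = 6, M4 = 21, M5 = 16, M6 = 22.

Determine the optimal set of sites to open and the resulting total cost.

For any fixed open set, each client site goes to its cheapest open site; total = fixed + service.
{Alpha}: M1→Alpha 6·5=30, M2→Alpha 10·4=40, M3→Alpha 15·6=90, M4→Alpha 5·21=105, M5→Alpha 4·16=64, M6→Alpha 2·22=44. Service 373; fixed 235; total 608.
{Delta}: M1→Delta 3·5=15, M2→Delta 7·4=28, M3→Delta 7·6=42, M4→Delta 5·21=105, M5→Delta 3·16=48, M6→Delta 6·22=132. Service 370; fixed 306; total 676.
{Alpha, Delta}: service 282 + fixed 541 = 823
{Alpha, Bravo, Charlie, Delta, Echo}: service 254 + fixed 1615 = 1869
No other subset beats 608.

Open Alpha only; minimum total cost 608.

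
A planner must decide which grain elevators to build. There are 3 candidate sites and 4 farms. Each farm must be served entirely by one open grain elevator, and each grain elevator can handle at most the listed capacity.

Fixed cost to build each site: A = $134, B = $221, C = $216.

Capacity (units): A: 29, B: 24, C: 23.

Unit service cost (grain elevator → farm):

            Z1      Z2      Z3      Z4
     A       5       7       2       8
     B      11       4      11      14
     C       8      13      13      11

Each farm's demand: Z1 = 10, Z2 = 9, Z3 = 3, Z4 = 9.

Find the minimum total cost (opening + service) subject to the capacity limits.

Minimum total cost: 519

Open {A, B}: Z1→A 5·10=50, Z2→B 4·9=36, Z3→A 2·3=6, Z4→A 8·9=72.
Loads: A carries 22/29, B carries 9/24. Service 164; fixed 355; total 519.
Next best feasible plan costs 546.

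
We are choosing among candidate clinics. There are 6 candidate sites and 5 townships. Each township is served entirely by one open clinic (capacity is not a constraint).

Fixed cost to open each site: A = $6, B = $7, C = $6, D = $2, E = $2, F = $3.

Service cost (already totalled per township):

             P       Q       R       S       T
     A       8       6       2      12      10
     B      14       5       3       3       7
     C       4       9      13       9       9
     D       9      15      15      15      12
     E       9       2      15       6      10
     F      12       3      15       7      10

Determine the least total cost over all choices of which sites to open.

Minimum total cost: 33

For any fixed open set, each township goes to its cheapest open site; total = fixed + service.
{B, E}: P→E 9, Q→E 2, R→B 3, S→B 3, T→B 7. Service 24; fixed 9; total 33.
{B, C, E}: service 19 + fixed 15 = 34
{B, C}: service 22 + fixed 13 = 35
{A, B, C, D, E, F}: P→C 4, Q→E 2, R→A 2, S→B 3, T→B 7. Service 18; fixed 26; total 44.
No other subset beats 33.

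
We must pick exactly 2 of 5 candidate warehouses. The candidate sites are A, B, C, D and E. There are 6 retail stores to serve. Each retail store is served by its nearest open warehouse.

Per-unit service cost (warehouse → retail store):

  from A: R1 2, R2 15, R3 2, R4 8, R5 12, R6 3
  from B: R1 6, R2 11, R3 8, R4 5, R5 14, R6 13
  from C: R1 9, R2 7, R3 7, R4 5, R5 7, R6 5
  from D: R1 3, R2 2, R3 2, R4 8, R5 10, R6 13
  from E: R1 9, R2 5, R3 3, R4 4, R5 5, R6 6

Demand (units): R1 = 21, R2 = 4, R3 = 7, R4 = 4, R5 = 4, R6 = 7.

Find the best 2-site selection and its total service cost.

Choose A and E; total service cost 133.

With exactly 2 open, each retail store uses its cheapest among the chosen.
{A, E}: R1→A 2·21=42, R2→E 5·4=20, R3→A 2·7=14, R4→E 4·4=16, R5→E 5·4=20, R6→A 3·7=21. Service cost 133.
{A, C}: service cost 153
{A, D}: service cost 157
Among all 10 size-2 choices, {A, E} is lowest.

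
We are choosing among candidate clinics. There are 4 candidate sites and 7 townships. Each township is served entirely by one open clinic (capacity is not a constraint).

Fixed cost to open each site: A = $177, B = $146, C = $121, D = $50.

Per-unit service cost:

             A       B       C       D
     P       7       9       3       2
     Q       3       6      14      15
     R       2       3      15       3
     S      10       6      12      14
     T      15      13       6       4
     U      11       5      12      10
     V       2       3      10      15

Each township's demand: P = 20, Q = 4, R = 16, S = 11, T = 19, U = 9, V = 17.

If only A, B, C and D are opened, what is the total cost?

Each township is assigned to its cheapest site among the open ones.
{A, B, C, D}: P→D 2·20=40, Q→A 3·4=12, R→A 2·16=32, S→B 6·11=66, T→D 4·19=76, U→B 5·9=45, V→A 2·17=34. Service 305; fixed 494; total 799.

Total cost: 799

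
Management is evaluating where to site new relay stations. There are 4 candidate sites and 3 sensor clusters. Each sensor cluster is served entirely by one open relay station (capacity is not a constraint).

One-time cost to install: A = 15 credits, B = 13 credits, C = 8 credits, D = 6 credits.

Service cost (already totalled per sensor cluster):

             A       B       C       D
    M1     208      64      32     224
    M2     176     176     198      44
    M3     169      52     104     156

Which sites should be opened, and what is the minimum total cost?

For any fixed open set, each sensor cluster goes to its cheapest open site; total = fixed + service.
{B, C, D}: M1→C 32, M2→D 44, M3→B 52. Service 128; fixed 27; total 155.
{A, B, C, D}: M1→C 32, M2→D 44, M3→B 52. Service 128; fixed 42; total 170.
{B, D}: service 160 + fixed 19 = 179
{D}: service 424 + fixed 6 = 430
No other subset beats 155.

Open B, C and D; minimum total cost 155.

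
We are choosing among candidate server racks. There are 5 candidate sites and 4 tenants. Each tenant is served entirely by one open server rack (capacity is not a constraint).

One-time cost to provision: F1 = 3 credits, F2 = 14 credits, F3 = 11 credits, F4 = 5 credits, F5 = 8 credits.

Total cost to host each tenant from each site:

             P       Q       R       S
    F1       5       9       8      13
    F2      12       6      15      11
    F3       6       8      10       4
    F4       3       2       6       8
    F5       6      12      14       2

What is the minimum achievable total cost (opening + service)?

Minimum total cost: 24

For any fixed open set, each tenant goes to its cheapest open site; total = fixed + service.
{F4}: P→F4 3, Q→F4 2, R→F4 6, S→F4 8. Service 19; fixed 5; total 24.
{F4, F5}: P→F4 3, Q→F4 2, R→F4 6, S→F5 2. Service 13; fixed 13; total 26.
{F1, F4}: P→F4 3, Q→F4 2, R→F4 6, S→F4 8. Service 19; fixed 8; total 27.
{F1, F2, F3, F4, F5}: P→F4 3, Q→F4 2, R→F4 6, S→F5 2. Service 13; fixed 41; total 54.
No other subset beats 24.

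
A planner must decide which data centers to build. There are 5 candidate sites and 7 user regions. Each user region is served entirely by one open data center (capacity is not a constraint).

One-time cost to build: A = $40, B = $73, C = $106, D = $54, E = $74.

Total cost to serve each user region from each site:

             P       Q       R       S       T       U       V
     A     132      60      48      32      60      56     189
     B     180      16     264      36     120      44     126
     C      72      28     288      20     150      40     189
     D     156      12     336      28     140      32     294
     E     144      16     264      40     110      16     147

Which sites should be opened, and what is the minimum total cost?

For any fixed open set, each user region goes to its cheapest open site; total = fixed + service.
{A, E}: P→A 132, Q→E 16, R→A 48, S→A 32, T→A 60, U→E 16, V→E 147. Service 451; fixed 114; total 565.
{A, B}: service 458 + fixed 113 = 571
{A, D}: service 501 + fixed 94 = 595
{A, B, C, D, E}: service 354 + fixed 347 = 701
No other subset beats 565.

Open A and E; minimum total cost 565.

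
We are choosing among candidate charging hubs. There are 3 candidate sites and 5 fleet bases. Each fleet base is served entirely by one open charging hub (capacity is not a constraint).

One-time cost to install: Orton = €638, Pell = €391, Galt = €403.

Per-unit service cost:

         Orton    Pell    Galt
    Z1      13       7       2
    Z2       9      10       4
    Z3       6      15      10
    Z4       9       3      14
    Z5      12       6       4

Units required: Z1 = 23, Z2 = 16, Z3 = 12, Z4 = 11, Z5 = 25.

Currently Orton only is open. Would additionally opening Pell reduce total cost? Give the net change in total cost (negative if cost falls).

No — net change +37 (cost rises by 37).

Current service cost with {Orton}: 914.
Adding Pell: each fleet base re-picks its cheapest; new service cost 560, saving 354.
Extra fixed cost: 391. Net change = 391 − 354 = 37.
(Totals: 1552 → 1589.)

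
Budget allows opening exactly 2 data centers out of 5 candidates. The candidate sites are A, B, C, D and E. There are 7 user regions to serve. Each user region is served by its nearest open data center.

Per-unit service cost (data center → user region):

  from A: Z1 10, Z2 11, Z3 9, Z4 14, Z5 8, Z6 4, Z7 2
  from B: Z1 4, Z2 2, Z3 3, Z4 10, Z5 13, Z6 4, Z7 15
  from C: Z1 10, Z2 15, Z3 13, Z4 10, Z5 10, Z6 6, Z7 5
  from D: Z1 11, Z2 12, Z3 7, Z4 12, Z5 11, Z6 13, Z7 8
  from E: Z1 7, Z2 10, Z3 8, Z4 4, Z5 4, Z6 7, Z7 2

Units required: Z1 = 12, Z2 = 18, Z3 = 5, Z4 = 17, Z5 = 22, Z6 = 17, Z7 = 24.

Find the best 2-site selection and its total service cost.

Choose B and E; total service cost 371.

With exactly 2 open, each user region uses its cheapest among the chosen.
{B, E}: Z1→B 4·12=48, Z2→B 2·18=36, Z3→B 3·5=15, Z4→E 4·17=68, Z5→E 4·22=88, Z6→B 4·17=68, Z7→E 2·24=48. Service cost 371.
{A, B}: service cost 561
{A, E}: service cost 576
Among all 10 size-2 choices, {B, E} is lowest.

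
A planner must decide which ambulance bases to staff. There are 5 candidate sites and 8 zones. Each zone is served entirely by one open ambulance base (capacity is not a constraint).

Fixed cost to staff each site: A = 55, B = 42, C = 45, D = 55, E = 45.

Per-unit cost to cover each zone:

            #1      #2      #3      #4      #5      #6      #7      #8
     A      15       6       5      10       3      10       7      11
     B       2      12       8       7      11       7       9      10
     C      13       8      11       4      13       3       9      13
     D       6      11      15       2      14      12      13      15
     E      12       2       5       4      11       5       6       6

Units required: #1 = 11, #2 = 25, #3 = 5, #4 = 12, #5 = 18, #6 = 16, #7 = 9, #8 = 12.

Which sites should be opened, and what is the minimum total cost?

For any fixed open set, each zone goes to its cheapest open site; total = fixed + service.
{A, B, E}: #1→B 2·11=22, #2→E 2·25=50, #3→A 5·5=25, #4→E 4·12=48, #5→A 3·18=54, #6→E 5·16=80, #7→E 6·9=54, #8→E 6·12=72. Service 405; fixed 142; total 547.
{A, B, C, E}: service 373 + fixed 187 = 560
{A, B, D, E}: service 381 + fixed 197 = 578
{A, B, C, D, E}: service 349 + fixed 242 = 591
No other subset beats 547.

Open A, B and E; minimum total cost 547.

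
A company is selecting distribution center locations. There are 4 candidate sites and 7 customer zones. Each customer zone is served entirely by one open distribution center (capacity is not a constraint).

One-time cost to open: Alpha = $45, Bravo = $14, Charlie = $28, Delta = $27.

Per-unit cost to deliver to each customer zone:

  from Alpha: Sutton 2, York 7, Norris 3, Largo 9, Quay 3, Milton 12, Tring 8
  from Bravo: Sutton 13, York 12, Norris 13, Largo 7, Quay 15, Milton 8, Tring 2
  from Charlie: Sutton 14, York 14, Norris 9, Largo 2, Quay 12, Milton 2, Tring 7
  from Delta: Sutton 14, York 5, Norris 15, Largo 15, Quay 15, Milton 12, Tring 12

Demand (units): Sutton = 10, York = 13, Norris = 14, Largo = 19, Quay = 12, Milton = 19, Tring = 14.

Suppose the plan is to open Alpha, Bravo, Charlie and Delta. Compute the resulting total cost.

Each customer zone is assigned to its cheapest site among the open ones.
{Alpha, Bravo, Charlie, Delta}: Sutton→Alpha 2·10=20, York→Delta 5·13=65, Norris→Alpha 3·14=42, Largo→Charlie 2·19=38, Quay→Alpha 3·12=36, Milton→Charlie 2·19=38, Tring→Bravo 2·14=28. Service 267; fixed 114; total 381.

Total cost: 381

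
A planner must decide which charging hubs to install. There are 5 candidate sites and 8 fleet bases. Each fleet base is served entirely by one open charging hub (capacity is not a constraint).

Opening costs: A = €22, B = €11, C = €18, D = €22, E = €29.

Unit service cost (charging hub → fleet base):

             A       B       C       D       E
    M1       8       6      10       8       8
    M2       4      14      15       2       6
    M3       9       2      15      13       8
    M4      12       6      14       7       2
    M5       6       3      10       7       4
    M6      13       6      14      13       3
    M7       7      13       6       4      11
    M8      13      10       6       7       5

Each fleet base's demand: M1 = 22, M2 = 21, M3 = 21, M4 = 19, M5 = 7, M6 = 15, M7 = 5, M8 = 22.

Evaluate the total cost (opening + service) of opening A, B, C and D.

Total cost: 666

Each fleet base is assigned to its cheapest site among the open ones.
{A, B, C, D}: M1→B 6·22=132, M2→D 2·21=42, M3→B 2·21=42, M4→B 6·19=114, M5→B 3·7=21, M6→B 6·15=90, M7→D 4·5=20, M8→C 6·22=132. Service 593; fixed 73; total 666.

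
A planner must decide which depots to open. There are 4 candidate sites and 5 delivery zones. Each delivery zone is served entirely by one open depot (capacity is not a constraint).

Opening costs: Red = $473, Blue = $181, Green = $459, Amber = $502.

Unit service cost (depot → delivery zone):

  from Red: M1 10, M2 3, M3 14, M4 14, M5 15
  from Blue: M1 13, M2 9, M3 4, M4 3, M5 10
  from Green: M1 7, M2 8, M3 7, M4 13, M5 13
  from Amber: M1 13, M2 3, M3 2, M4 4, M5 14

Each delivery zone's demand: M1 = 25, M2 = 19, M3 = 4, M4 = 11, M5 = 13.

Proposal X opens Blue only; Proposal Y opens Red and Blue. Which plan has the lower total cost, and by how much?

Proposal X is cheaper by 284.

Proposal X: {Blue}: M1→Blue 13·25=325, M2→Blue 9·19=171, M3→Blue 4·4=16, M4→Blue 3·11=33, M5→Blue 10·13=130. Service 675; fixed 181; total 856.
Proposal Y: {Red, Blue}: M1→Red 10·25=250, M2→Red 3·19=57, M3→Blue 4·4=16, M4→Blue 3·11=33, M5→Blue 10·13=130. Service 486; fixed 654; total 1140.
Difference: |856 − 1140| = 284.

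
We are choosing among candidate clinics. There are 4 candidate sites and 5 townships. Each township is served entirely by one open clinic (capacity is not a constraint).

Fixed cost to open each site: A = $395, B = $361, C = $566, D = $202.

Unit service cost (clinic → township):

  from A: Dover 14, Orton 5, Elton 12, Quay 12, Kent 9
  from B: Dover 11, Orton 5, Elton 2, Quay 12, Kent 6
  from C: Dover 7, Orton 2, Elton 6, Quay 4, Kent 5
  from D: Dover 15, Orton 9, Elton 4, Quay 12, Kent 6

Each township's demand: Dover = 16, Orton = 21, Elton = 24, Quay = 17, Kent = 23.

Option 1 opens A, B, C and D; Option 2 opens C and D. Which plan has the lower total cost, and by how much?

Option 2 is cheaper by 708.

Option 1: {A, B, C, D}: Dover→C 7·16=112, Orton→C 2·21=42, Elton→B 2·24=48, Quay→C 4·17=68, Kent→C 5·23=115. Service 385; fixed 1524; total 1909.
Option 2: {C, D}: Dover→C 7·16=112, Orton→C 2·21=42, Elton→D 4·24=96, Quay→C 4·17=68, Kent→C 5·23=115. Service 433; fixed 768; total 1201.
Difference: |1909 − 1201| = 708.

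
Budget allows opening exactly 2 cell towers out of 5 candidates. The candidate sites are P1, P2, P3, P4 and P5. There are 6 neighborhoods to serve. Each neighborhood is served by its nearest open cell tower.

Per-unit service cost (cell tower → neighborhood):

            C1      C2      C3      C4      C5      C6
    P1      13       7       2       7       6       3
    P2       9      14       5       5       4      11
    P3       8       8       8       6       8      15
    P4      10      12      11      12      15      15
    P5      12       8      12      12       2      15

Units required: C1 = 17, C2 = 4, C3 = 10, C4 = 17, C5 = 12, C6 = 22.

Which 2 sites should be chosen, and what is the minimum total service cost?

With exactly 2 open, each neighborhood uses its cheapest among the chosen.
{P1, P2}: C1→P2 9·17=153, C2→P1 7·4=28, C3→P1 2·10=20, C4→P2 5·17=85, C5→P2 4·12=48, C6→P1 3·22=66. Service cost 400.
{P1, P3}: service cost 424
{P1, P5}: service cost 461
Among all 10 size-2 choices, {P1, P2} is lowest.

Choose P1 and P2; total service cost 400.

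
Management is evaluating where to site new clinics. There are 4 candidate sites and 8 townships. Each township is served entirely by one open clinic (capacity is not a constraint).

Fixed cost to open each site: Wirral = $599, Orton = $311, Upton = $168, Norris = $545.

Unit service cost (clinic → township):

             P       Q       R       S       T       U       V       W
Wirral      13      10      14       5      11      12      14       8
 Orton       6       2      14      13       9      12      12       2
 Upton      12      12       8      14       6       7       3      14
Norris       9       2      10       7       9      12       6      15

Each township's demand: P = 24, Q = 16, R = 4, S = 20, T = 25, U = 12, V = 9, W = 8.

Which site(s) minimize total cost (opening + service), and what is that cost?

Open Orton and Upton; minimum total cost 1224.

For any fixed open set, each township goes to its cheapest open site; total = fixed + service.
{Orton, Upton}: P→Orton 6·24=144, Q→Orton 2·16=32, R→Upton 8·4=32, S→Orton 13·20=260, T→Upton 6·25=150, U→Upton 7·12=84, V→Upton 3·9=27, W→Orton 2·8=16. Service 745; fixed 479; total 1224.
{Orton}: service 985 + fixed 311 = 1296
{Upton}: service 1165 + fixed 168 = 1333
{Wirral, Orton, Upton, Norris}: service 585 + fixed 1623 = 2208
(All 15 nonempty subsets were checked; Orton and Upton is lowest.)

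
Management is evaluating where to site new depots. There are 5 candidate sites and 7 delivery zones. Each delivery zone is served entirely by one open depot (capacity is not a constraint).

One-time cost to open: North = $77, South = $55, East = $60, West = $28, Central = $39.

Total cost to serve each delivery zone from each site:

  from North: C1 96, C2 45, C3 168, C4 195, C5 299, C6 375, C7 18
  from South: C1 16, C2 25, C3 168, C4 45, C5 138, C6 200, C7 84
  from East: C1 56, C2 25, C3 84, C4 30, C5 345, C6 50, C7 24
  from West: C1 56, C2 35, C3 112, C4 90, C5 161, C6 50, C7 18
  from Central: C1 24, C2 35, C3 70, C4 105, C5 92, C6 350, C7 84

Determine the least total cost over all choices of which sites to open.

Minimum total cost: 414

For any fixed open set, each delivery zone goes to its cheapest open site; total = fixed + service.
{East, Central}: C1→Central 24, C2→East 25, C3→Central 70, C4→East 30, C5→Central 92, C6→East 50, C7→East 24. Service 315; fixed 99; total 414.
{East, West, Central}: service 309 + fixed 127 = 436
{South, West, Central}: service 316 + fixed 122 = 438
{North, South, East, West, Central}: service 301 + fixed 259 = 560
No other subset beats 414.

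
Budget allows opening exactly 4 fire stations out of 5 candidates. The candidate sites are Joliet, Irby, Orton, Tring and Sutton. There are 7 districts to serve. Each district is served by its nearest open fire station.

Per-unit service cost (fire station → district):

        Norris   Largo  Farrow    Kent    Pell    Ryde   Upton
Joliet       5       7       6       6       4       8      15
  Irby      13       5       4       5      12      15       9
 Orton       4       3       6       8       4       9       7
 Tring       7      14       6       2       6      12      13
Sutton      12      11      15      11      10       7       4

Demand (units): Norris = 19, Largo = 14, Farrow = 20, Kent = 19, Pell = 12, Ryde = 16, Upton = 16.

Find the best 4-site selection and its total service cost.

Choose Irby, Orton, Tring and Sutton; total service cost 460.

With exactly 4 open, each district uses its cheapest among the chosen.
{Irby, Orton, Tring, Sutton}: Norris→Orton 4·19=76, Largo→Orton 3·14=42, Farrow→Irby 4·20=80, Kent→Tring 2·19=38, Pell→Orton 4·12=48, Ryde→Sutton 7·16=112, Upton→Sutton 4·16=64. Service cost 460.
{Joliet, Orton, Tring, Sutton}: service cost 500
{Joliet, Irby, Tring, Sutton}: service cost 507
Among all 5 size-4 choices, {Irby, Orton, Tring, Sutton} is lowest.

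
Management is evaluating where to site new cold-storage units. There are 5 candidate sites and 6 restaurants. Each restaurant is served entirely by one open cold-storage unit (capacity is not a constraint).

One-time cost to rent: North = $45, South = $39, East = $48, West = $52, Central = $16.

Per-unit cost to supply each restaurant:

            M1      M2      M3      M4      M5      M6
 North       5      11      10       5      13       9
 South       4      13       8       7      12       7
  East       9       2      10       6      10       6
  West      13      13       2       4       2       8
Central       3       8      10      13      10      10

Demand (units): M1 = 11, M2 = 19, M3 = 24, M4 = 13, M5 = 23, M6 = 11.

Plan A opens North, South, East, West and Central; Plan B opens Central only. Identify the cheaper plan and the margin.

Plan A is cheaper by 467.

Plan A: {North, South, East, West, Central}: M1→Central 3·11=33, M2→East 2·19=38, M3→West 2·24=48, M4→West 4·13=52, M5→West 2·23=46, M6→East 6·11=66. Service 283; fixed 200; total 483.
Plan B: {Central}: M1→Central 3·11=33, M2→Central 8·19=152, M3→Central 10·24=240, M4→Central 13·13=169, M5→Central 10·23=230, M6→Central 10·11=110. Service 934; fixed 16; total 950.
Difference: |483 − 950| = 467.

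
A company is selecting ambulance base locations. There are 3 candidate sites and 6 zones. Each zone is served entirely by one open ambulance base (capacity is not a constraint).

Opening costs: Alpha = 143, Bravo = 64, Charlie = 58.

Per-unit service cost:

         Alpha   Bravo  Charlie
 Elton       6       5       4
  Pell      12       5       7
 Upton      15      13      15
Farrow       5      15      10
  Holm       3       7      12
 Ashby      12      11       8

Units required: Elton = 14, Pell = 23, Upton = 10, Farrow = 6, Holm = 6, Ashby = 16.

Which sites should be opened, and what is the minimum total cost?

For any fixed open set, each zone goes to its cheapest open site; total = fixed + service.
{Bravo, Charlie}: Elton→Charlie 4·14=56, Pell→Bravo 5·23=115, Upton→Bravo 13·10=130, Farrow→Charlie 10·6=60, Holm→Bravo 7·6=42, Ashby→Charlie 8·16=128. Service 531; fixed 122; total 653.
{Charlie}: Elton→Charlie 4·14=56, Pell→Charlie 7·23=161, Upton→Charlie 15·10=150, Farrow→Charlie 10·6=60, Holm→Charlie 12·6=72, Ashby→Charlie 8·16=128. Service 627; fixed 58; total 685.
{Bravo}: service 623 + fixed 64 = 687
{Alpha, Bravo, Charlie}: service 477 + fixed 265 = 742
(All 7 nonempty subsets were checked; Bravo and Charlie is lowest.)

Open Bravo and Charlie; minimum total cost 653.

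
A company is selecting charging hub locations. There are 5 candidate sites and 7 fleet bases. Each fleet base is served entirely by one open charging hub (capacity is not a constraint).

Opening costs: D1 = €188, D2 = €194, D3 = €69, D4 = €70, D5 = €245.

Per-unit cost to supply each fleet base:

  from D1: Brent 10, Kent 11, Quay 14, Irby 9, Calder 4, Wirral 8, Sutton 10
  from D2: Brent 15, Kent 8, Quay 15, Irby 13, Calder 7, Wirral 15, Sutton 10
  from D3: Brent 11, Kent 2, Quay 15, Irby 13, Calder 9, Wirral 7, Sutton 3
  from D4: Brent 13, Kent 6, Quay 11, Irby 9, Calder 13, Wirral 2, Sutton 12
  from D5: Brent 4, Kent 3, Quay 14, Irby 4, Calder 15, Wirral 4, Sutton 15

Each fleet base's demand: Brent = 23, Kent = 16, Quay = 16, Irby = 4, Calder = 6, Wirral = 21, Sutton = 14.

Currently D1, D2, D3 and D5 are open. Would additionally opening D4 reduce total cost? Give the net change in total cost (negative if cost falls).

Yes — net change −20 (cost falls by 20).

Current service cost with {D1, D2, D3, D5}: 514.
Adding D4: each fleet base re-picks its cheapest; new service cost 424, saving 90.
Extra fixed cost: 70. Net change = 70 − 90 = -20.
(Totals: 1210 → 1190.)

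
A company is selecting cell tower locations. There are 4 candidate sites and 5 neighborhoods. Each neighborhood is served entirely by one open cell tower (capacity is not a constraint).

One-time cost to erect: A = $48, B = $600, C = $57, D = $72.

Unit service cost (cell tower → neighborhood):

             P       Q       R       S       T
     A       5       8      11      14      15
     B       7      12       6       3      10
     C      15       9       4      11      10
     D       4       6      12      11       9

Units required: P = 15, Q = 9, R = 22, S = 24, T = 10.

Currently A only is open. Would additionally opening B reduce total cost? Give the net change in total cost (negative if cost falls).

Current service cost with {A}: 875.
Adding B: each neighborhood re-picks its cheapest; new service cost 451, saving 424.
Extra fixed cost: 600. Net change = 600 − 424 = 176.
(Totals: 923 → 1099.)

No — net change +176 (cost rises by 176).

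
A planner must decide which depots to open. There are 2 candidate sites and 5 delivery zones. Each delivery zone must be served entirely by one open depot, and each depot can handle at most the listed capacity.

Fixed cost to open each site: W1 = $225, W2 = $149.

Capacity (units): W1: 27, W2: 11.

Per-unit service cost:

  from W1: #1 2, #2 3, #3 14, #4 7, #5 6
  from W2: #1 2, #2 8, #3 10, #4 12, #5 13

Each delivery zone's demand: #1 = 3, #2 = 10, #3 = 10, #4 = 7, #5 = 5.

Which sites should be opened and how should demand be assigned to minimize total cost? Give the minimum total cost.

Open {W1, W2}: #1→W1 2·3=6, #2→W1 3·10=30, #3→W2 10·10=100, #4→W1 7·7=49, #5→W1 6·5=30.
Loads: W1 carries 25/27, W2 carries 10/11. Service 215; fixed 374; total 589.
Next best feasible plan costs 664.

Minimum total cost: 589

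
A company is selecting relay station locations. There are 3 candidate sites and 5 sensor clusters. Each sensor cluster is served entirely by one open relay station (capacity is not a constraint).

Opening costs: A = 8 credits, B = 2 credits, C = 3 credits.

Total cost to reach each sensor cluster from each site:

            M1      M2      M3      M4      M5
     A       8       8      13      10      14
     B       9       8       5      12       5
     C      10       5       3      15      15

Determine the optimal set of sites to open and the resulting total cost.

For any fixed open set, each sensor cluster goes to its cheapest open site; total = fixed + service.
{B, C}: M1→B 9, M2→C 5, M3→C 3, M4→B 12, M5→B 5. Service 34; fixed 5; total 39.
{B}: M1→B 9, M2→B 8, M3→B 5, M4→B 12, M5→B 5. Service 39; fixed 2; total 41.
{A, B, C}: service 31 + fixed 13 = 44
(All 7 nonempty subsets were checked; B and C is lowest.)

Open B and C; minimum total cost 39.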